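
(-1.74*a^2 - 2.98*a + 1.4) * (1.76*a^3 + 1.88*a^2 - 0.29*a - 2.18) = -3.0624*a^5 - 8.516*a^4 - 2.6338*a^3 + 7.2894*a^2 + 6.0904*a - 3.052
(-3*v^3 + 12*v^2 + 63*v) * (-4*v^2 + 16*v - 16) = 12*v^5 - 96*v^4 - 12*v^3 + 816*v^2 - 1008*v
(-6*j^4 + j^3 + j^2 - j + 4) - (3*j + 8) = -6*j^4 + j^3 + j^2 - 4*j - 4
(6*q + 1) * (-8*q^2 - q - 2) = -48*q^3 - 14*q^2 - 13*q - 2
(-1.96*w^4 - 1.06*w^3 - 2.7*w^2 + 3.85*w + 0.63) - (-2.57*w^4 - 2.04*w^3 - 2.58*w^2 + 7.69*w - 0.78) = 0.61*w^4 + 0.98*w^3 - 0.12*w^2 - 3.84*w + 1.41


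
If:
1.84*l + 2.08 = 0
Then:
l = -1.13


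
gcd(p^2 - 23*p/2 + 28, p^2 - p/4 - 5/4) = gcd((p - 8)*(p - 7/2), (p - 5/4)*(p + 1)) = 1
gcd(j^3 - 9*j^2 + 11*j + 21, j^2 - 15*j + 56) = j - 7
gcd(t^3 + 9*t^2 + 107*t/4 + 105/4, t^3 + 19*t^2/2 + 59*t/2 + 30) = t^2 + 11*t/2 + 15/2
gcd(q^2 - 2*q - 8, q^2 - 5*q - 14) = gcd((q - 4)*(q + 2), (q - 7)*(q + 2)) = q + 2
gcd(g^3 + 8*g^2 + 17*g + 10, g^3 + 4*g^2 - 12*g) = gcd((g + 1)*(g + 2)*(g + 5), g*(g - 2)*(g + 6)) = 1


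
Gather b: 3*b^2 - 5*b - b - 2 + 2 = 3*b^2 - 6*b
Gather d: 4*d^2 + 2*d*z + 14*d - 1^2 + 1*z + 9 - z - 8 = 4*d^2 + d*(2*z + 14)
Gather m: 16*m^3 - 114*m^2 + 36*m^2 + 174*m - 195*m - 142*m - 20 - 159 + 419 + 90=16*m^3 - 78*m^2 - 163*m + 330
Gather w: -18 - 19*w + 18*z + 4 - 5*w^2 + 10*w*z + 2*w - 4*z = -5*w^2 + w*(10*z - 17) + 14*z - 14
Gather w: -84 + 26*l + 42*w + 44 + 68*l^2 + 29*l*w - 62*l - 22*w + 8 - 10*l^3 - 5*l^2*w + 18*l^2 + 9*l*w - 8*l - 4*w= -10*l^3 + 86*l^2 - 44*l + w*(-5*l^2 + 38*l + 16) - 32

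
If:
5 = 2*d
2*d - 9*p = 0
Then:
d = 5/2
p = 5/9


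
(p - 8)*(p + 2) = p^2 - 6*p - 16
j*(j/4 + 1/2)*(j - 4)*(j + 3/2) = j^4/4 - j^3/8 - 11*j^2/4 - 3*j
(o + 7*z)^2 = o^2 + 14*o*z + 49*z^2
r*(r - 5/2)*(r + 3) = r^3 + r^2/2 - 15*r/2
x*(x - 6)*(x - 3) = x^3 - 9*x^2 + 18*x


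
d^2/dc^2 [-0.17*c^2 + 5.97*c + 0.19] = -0.340000000000000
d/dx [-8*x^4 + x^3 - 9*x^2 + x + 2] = -32*x^3 + 3*x^2 - 18*x + 1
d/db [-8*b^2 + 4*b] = 4 - 16*b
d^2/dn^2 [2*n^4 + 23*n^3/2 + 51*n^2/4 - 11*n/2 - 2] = 24*n^2 + 69*n + 51/2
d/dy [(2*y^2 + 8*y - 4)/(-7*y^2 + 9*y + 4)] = 2*(37*y^2 - 20*y + 34)/(49*y^4 - 126*y^3 + 25*y^2 + 72*y + 16)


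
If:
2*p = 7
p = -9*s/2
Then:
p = 7/2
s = -7/9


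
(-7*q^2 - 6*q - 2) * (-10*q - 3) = 70*q^3 + 81*q^2 + 38*q + 6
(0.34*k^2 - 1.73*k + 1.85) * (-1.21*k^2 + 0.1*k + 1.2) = -0.4114*k^4 + 2.1273*k^3 - 2.0035*k^2 - 1.891*k + 2.22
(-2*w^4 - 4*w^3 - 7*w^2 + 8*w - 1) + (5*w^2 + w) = -2*w^4 - 4*w^3 - 2*w^2 + 9*w - 1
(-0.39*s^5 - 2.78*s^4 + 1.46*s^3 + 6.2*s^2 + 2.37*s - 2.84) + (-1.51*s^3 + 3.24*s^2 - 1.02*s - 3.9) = -0.39*s^5 - 2.78*s^4 - 0.05*s^3 + 9.44*s^2 + 1.35*s - 6.74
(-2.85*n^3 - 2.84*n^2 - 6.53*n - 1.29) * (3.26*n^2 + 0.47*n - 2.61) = -9.291*n^5 - 10.5979*n^4 - 15.1841*n^3 + 0.137899999999999*n^2 + 16.437*n + 3.3669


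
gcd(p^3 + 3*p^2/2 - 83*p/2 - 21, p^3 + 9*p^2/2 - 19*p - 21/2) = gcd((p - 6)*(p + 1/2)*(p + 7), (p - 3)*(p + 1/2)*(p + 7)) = p^2 + 15*p/2 + 7/2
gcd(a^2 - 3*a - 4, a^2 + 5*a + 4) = a + 1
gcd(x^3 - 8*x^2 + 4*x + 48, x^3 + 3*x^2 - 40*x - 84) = x^2 - 4*x - 12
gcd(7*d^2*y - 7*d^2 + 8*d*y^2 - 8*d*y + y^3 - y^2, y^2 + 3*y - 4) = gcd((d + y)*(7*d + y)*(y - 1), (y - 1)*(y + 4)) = y - 1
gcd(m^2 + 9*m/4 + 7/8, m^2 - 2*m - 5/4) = m + 1/2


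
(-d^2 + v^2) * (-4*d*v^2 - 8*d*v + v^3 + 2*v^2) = 4*d^3*v^2 + 8*d^3*v - d^2*v^3 - 2*d^2*v^2 - 4*d*v^4 - 8*d*v^3 + v^5 + 2*v^4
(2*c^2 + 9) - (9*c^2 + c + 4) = -7*c^2 - c + 5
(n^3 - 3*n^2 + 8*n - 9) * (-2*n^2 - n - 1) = -2*n^5 + 5*n^4 - 14*n^3 + 13*n^2 + n + 9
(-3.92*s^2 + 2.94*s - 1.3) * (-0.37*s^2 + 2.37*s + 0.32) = 1.4504*s^4 - 10.3782*s^3 + 6.1944*s^2 - 2.1402*s - 0.416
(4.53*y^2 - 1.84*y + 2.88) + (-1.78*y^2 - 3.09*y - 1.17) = 2.75*y^2 - 4.93*y + 1.71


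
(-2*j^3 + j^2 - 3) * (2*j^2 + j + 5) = -4*j^5 - 9*j^3 - j^2 - 3*j - 15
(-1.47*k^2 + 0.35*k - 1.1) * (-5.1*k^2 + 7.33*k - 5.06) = 7.497*k^4 - 12.5601*k^3 + 15.6137*k^2 - 9.834*k + 5.566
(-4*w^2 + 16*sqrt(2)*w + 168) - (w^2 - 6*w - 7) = -5*w^2 + 6*w + 16*sqrt(2)*w + 175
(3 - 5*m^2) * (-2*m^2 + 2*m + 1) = 10*m^4 - 10*m^3 - 11*m^2 + 6*m + 3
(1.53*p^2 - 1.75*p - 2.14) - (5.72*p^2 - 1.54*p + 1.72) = -4.19*p^2 - 0.21*p - 3.86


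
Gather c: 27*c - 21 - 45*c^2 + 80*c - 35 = -45*c^2 + 107*c - 56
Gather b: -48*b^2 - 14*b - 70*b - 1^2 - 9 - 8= -48*b^2 - 84*b - 18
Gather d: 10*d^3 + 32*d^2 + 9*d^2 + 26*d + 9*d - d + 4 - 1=10*d^3 + 41*d^2 + 34*d + 3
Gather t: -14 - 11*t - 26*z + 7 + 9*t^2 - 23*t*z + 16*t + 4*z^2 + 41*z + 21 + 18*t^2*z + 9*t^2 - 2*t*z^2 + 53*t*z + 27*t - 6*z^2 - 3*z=t^2*(18*z + 18) + t*(-2*z^2 + 30*z + 32) - 2*z^2 + 12*z + 14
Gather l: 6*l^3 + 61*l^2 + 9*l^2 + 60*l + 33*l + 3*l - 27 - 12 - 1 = 6*l^3 + 70*l^2 + 96*l - 40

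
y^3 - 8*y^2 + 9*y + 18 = (y - 6)*(y - 3)*(y + 1)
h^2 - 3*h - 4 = (h - 4)*(h + 1)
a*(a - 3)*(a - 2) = a^3 - 5*a^2 + 6*a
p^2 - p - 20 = (p - 5)*(p + 4)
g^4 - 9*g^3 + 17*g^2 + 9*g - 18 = (g - 6)*(g - 3)*(g - 1)*(g + 1)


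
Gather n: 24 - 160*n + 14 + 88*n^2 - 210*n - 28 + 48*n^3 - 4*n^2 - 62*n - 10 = 48*n^3 + 84*n^2 - 432*n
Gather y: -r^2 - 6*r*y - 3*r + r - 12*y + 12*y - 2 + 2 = -r^2 - 6*r*y - 2*r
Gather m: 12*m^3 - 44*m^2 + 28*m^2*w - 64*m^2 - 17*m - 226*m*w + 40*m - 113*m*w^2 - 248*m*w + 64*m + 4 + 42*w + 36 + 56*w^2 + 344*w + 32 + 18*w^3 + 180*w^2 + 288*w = 12*m^3 + m^2*(28*w - 108) + m*(-113*w^2 - 474*w + 87) + 18*w^3 + 236*w^2 + 674*w + 72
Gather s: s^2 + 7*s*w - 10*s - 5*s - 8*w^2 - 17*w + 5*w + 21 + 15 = s^2 + s*(7*w - 15) - 8*w^2 - 12*w + 36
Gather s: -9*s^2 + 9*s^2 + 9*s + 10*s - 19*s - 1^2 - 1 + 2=0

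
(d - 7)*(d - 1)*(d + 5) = d^3 - 3*d^2 - 33*d + 35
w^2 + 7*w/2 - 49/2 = (w - 7/2)*(w + 7)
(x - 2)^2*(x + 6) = x^3 + 2*x^2 - 20*x + 24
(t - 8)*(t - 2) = t^2 - 10*t + 16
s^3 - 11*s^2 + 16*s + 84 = (s - 7)*(s - 6)*(s + 2)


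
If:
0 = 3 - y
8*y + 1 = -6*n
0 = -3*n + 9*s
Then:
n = -25/6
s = -25/18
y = 3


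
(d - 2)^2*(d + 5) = d^3 + d^2 - 16*d + 20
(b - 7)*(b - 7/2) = b^2 - 21*b/2 + 49/2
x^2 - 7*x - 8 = (x - 8)*(x + 1)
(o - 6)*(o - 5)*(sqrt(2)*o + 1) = sqrt(2)*o^3 - 11*sqrt(2)*o^2 + o^2 - 11*o + 30*sqrt(2)*o + 30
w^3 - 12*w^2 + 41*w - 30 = (w - 6)*(w - 5)*(w - 1)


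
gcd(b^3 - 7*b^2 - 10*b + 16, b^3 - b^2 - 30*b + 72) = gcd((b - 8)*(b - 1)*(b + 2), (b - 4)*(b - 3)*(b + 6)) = 1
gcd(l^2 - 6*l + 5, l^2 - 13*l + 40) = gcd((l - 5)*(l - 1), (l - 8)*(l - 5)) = l - 5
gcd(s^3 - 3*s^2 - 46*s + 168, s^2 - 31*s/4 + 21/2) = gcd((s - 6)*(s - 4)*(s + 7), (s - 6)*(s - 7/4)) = s - 6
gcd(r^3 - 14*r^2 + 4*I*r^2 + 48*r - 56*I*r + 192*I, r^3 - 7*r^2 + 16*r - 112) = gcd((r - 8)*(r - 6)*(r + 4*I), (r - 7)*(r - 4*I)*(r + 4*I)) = r + 4*I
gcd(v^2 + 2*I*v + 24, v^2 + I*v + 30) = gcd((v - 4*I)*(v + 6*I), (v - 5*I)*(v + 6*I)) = v + 6*I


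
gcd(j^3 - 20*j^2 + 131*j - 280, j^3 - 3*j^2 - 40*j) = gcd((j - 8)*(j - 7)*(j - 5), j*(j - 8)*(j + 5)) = j - 8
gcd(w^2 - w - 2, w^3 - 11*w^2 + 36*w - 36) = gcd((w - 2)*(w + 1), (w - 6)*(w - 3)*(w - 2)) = w - 2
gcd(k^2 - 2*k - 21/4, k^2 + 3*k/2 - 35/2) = k - 7/2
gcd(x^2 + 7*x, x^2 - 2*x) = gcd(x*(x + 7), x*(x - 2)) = x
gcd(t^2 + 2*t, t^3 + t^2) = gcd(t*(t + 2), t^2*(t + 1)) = t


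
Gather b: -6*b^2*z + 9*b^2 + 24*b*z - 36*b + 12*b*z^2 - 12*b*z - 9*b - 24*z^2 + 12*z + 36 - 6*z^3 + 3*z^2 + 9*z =b^2*(9 - 6*z) + b*(12*z^2 + 12*z - 45) - 6*z^3 - 21*z^2 + 21*z + 36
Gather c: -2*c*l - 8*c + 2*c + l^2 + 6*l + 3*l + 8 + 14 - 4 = c*(-2*l - 6) + l^2 + 9*l + 18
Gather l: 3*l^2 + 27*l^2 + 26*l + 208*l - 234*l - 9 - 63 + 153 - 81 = 30*l^2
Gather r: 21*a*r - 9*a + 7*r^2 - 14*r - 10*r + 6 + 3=-9*a + 7*r^2 + r*(21*a - 24) + 9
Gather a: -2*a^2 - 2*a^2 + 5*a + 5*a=-4*a^2 + 10*a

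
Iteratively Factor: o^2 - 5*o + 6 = (o - 3)*(o - 2)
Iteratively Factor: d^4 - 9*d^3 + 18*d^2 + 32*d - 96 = (d - 4)*(d^3 - 5*d^2 - 2*d + 24) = (d - 4)*(d - 3)*(d^2 - 2*d - 8) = (d - 4)^2*(d - 3)*(d + 2)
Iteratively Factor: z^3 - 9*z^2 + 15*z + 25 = (z + 1)*(z^2 - 10*z + 25) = (z - 5)*(z + 1)*(z - 5)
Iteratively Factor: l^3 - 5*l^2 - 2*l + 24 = (l - 3)*(l^2 - 2*l - 8) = (l - 4)*(l - 3)*(l + 2)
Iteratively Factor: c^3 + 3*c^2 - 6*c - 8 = (c + 4)*(c^2 - c - 2) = (c + 1)*(c + 4)*(c - 2)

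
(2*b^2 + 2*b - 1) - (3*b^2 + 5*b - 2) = -b^2 - 3*b + 1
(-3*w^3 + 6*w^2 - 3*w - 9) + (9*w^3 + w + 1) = 6*w^3 + 6*w^2 - 2*w - 8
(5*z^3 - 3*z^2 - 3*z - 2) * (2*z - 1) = 10*z^4 - 11*z^3 - 3*z^2 - z + 2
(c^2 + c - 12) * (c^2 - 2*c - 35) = c^4 - c^3 - 49*c^2 - 11*c + 420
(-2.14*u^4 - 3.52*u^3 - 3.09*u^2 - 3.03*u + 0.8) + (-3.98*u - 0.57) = -2.14*u^4 - 3.52*u^3 - 3.09*u^2 - 7.01*u + 0.23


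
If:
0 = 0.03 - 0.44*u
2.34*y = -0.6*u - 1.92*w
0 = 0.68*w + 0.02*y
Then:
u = 0.07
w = 0.00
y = -0.02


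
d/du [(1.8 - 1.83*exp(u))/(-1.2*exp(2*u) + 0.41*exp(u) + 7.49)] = (-2.196*exp(2*u) + 4.32*exp(u) - 14.4447)*exp(u)/(1.44*exp(4*u) - 0.984*exp(3*u) - 17.8079*exp(2*u) + 6.1418*exp(u) + 56.1001)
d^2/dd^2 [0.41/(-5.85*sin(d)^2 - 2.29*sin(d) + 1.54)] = (56.1249*sin(d)^4 + 16.477695*sin(d)^3 - 67.262509*sin(d)^2 - 31.509484*sin(d) - 11.687542)/(5.85*sin(d)^2 + 2.29*sin(d) - 1.54)^3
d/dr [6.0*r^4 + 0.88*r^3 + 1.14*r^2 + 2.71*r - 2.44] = 24.0*r^3 + 2.64*r^2 + 2.28*r + 2.71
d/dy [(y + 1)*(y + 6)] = 2*y + 7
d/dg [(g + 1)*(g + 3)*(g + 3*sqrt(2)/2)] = 3*g^2 + 3*sqrt(2)*g + 8*g + 3 + 6*sqrt(2)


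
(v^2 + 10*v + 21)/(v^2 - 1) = (v^2 + 10*v + 21)/(v^2 - 1)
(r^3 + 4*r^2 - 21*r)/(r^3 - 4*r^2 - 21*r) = (-r^2 - 4*r + 21)/(-r^2 + 4*r + 21)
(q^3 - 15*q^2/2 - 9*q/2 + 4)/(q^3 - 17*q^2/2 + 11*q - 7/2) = (q^2 - 7*q - 8)/(q^2 - 8*q + 7)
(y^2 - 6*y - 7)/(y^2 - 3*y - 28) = (y + 1)/(y + 4)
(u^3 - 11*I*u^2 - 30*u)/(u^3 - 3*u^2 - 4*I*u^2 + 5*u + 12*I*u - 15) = u*(u - 6*I)/(u^2 + u*(-3 + I) - 3*I)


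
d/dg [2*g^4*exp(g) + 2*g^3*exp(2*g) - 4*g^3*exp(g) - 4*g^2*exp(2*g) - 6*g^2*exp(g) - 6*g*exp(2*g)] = 2*(g^4 + 2*g^3*exp(g) + 2*g^3 - g^2*exp(g) - 9*g^2 - 10*g*exp(g) - 6*g - 3*exp(g))*exp(g)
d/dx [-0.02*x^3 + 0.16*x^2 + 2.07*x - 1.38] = -0.06*x^2 + 0.32*x + 2.07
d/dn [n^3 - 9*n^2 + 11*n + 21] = 3*n^2 - 18*n + 11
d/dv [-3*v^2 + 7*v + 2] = 7 - 6*v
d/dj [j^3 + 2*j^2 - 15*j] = 3*j^2 + 4*j - 15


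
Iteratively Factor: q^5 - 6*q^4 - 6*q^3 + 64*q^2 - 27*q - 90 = (q + 3)*(q^4 - 9*q^3 + 21*q^2 + q - 30) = (q - 5)*(q + 3)*(q^3 - 4*q^2 + q + 6) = (q - 5)*(q - 2)*(q + 3)*(q^2 - 2*q - 3) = (q - 5)*(q - 2)*(q + 1)*(q + 3)*(q - 3)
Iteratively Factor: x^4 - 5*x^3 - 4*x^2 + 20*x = (x - 5)*(x^3 - 4*x) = x*(x - 5)*(x^2 - 4) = x*(x - 5)*(x + 2)*(x - 2)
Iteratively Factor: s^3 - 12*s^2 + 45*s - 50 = (s - 2)*(s^2 - 10*s + 25) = (s - 5)*(s - 2)*(s - 5)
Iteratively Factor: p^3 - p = (p + 1)*(p^2 - p) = p*(p + 1)*(p - 1)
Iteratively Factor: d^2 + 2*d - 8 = (d + 4)*(d - 2)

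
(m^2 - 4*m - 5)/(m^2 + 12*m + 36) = (m^2 - 4*m - 5)/(m^2 + 12*m + 36)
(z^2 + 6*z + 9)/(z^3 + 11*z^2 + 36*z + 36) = (z + 3)/(z^2 + 8*z + 12)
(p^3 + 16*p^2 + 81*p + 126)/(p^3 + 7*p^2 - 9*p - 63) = (p + 6)/(p - 3)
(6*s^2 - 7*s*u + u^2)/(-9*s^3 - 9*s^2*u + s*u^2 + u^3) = (-6*s^2 + 7*s*u - u^2)/(9*s^3 + 9*s^2*u - s*u^2 - u^3)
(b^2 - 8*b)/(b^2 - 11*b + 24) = b/(b - 3)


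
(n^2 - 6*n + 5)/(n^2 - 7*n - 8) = (-n^2 + 6*n - 5)/(-n^2 + 7*n + 8)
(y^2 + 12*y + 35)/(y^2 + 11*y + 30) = (y + 7)/(y + 6)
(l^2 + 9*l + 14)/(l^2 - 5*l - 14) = (l + 7)/(l - 7)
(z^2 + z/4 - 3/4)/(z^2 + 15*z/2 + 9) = (4*z^2 + z - 3)/(2*(2*z^2 + 15*z + 18))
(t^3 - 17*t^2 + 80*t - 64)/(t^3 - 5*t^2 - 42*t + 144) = (t^2 - 9*t + 8)/(t^2 + 3*t - 18)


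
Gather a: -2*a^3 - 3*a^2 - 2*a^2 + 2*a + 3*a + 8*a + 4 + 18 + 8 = -2*a^3 - 5*a^2 + 13*a + 30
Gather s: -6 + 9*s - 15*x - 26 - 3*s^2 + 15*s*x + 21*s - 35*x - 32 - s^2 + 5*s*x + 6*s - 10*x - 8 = -4*s^2 + s*(20*x + 36) - 60*x - 72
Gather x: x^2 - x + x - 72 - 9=x^2 - 81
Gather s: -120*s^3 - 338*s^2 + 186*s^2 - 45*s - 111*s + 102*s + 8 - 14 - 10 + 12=-120*s^3 - 152*s^2 - 54*s - 4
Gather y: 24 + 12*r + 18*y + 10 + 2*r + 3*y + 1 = 14*r + 21*y + 35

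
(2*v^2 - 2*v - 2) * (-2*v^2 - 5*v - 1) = -4*v^4 - 6*v^3 + 12*v^2 + 12*v + 2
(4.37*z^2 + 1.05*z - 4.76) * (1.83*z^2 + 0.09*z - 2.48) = 7.9971*z^4 + 2.3148*z^3 - 19.4539*z^2 - 3.0324*z + 11.8048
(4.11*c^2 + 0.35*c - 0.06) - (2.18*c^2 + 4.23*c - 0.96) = 1.93*c^2 - 3.88*c + 0.9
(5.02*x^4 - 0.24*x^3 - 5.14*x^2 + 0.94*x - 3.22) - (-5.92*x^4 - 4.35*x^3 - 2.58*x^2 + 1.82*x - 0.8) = 10.94*x^4 + 4.11*x^3 - 2.56*x^2 - 0.88*x - 2.42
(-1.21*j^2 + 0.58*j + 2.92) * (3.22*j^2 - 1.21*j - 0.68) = -3.8962*j^4 + 3.3317*j^3 + 9.5234*j^2 - 3.9276*j - 1.9856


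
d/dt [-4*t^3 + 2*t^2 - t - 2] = -12*t^2 + 4*t - 1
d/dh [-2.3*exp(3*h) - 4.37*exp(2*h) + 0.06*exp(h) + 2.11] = (-6.9*exp(2*h) - 8.74*exp(h) + 0.06)*exp(h)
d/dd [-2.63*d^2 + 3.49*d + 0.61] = 3.49 - 5.26*d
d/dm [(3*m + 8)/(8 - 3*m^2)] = 3*(3*m^2 + 16*m + 8)/(9*m^4 - 48*m^2 + 64)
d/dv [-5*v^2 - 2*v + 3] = -10*v - 2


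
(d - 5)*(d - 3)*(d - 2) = d^3 - 10*d^2 + 31*d - 30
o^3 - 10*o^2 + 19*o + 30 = (o - 6)*(o - 5)*(o + 1)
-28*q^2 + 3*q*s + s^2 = (-4*q + s)*(7*q + s)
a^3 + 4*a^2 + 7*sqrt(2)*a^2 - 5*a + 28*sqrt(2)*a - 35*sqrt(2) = (a - 1)*(a + 5)*(a + 7*sqrt(2))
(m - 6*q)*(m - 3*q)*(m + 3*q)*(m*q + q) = m^4*q - 6*m^3*q^2 + m^3*q - 9*m^2*q^3 - 6*m^2*q^2 + 54*m*q^4 - 9*m*q^3 + 54*q^4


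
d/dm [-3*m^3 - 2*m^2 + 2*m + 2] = -9*m^2 - 4*m + 2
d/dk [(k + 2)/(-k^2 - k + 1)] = (-k^2 - k + (k + 2)*(2*k + 1) + 1)/(k^2 + k - 1)^2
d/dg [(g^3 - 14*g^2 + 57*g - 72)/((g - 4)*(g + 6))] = (g^4 + 4*g^3 - 157*g^2 + 816*g - 1224)/(g^4 + 4*g^3 - 44*g^2 - 96*g + 576)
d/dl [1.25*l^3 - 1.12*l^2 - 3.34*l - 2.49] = 3.75*l^2 - 2.24*l - 3.34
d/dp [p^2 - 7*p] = 2*p - 7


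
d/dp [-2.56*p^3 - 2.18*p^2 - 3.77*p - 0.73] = -7.68*p^2 - 4.36*p - 3.77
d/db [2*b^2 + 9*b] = 4*b + 9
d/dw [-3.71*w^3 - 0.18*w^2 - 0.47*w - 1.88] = -11.13*w^2 - 0.36*w - 0.47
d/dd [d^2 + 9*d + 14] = 2*d + 9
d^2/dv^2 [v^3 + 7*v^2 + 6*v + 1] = 6*v + 14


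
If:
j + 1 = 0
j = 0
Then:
No Solution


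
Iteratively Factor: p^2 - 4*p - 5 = (p - 5)*(p + 1)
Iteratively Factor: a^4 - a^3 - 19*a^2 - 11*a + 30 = (a - 1)*(a^3 - 19*a - 30) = (a - 1)*(a + 2)*(a^2 - 2*a - 15) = (a - 5)*(a - 1)*(a + 2)*(a + 3)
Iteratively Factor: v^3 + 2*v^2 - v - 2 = (v - 1)*(v^2 + 3*v + 2) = (v - 1)*(v + 1)*(v + 2)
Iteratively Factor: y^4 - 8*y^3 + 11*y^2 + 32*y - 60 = (y - 3)*(y^3 - 5*y^2 - 4*y + 20) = (y - 3)*(y - 2)*(y^2 - 3*y - 10) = (y - 3)*(y - 2)*(y + 2)*(y - 5)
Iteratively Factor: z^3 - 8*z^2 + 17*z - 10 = (z - 1)*(z^2 - 7*z + 10) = (z - 2)*(z - 1)*(z - 5)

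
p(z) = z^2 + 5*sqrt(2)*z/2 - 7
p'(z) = 2*z + 5*sqrt(2)/2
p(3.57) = 18.37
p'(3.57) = 10.68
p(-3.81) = -5.95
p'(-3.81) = -4.08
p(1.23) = -1.14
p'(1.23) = 6.00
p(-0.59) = -8.74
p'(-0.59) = 2.36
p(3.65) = 19.23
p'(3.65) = 10.84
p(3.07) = 13.28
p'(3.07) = 9.68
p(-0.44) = -8.36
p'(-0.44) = 2.66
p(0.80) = -3.53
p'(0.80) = 5.14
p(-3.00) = -8.61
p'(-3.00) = -2.46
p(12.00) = 179.43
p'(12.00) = 27.54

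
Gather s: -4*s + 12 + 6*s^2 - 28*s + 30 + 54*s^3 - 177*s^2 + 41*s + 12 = 54*s^3 - 171*s^2 + 9*s + 54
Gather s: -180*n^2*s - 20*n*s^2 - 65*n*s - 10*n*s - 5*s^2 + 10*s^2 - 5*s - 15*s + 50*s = s^2*(5 - 20*n) + s*(-180*n^2 - 75*n + 30)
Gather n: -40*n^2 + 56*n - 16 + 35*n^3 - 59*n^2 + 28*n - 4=35*n^3 - 99*n^2 + 84*n - 20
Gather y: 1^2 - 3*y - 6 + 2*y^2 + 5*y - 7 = 2*y^2 + 2*y - 12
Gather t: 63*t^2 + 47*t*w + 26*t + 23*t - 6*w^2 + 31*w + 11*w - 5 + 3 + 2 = 63*t^2 + t*(47*w + 49) - 6*w^2 + 42*w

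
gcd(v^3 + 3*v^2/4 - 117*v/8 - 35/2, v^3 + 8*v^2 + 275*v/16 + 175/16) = v + 5/4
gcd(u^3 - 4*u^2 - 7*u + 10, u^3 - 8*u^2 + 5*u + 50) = u^2 - 3*u - 10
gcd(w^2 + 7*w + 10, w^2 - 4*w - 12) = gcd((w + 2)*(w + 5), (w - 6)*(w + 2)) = w + 2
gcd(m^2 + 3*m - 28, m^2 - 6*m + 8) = m - 4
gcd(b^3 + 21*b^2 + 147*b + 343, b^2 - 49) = b + 7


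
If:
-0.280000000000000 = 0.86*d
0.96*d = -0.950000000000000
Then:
No Solution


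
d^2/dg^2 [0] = 0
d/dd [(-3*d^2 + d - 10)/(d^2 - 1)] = (-d^2 + 26*d - 1)/(d^4 - 2*d^2 + 1)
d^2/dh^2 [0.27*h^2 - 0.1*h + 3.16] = 0.540000000000000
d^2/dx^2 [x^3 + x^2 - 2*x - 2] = 6*x + 2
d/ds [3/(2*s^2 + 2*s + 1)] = 6*(-2*s - 1)/(2*s^2 + 2*s + 1)^2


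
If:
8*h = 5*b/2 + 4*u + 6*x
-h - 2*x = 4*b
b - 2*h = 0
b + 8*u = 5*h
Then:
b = 0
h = 0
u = 0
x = 0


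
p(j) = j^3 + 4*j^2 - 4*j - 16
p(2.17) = 4.37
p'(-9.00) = 167.00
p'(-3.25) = 1.69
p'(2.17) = 27.49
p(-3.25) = 4.92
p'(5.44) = 128.30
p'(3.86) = 71.58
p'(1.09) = 8.28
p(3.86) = 85.67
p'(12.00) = 524.00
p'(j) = 3*j^2 + 8*j - 4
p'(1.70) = 18.27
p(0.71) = -16.47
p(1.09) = -14.31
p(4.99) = 187.89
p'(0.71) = 3.19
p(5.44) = 241.60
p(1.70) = -6.33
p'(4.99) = 110.62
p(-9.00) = -385.00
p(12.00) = 2240.00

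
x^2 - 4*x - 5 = (x - 5)*(x + 1)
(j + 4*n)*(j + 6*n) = j^2 + 10*j*n + 24*n^2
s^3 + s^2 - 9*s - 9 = (s - 3)*(s + 1)*(s + 3)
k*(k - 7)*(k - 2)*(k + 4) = k^4 - 5*k^3 - 22*k^2 + 56*k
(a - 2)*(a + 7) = a^2 + 5*a - 14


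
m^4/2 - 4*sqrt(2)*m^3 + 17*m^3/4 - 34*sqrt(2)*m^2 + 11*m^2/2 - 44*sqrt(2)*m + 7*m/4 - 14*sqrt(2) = (m/2 + 1/2)*(m + 1/2)*(m + 7)*(m - 8*sqrt(2))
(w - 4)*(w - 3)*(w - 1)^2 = w^4 - 9*w^3 + 27*w^2 - 31*w + 12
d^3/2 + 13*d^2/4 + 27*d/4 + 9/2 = (d/2 + 1)*(d + 3/2)*(d + 3)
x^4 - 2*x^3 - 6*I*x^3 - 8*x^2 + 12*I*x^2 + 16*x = x*(x - 2)*(x - 4*I)*(x - 2*I)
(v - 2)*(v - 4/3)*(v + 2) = v^3 - 4*v^2/3 - 4*v + 16/3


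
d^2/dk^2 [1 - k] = 0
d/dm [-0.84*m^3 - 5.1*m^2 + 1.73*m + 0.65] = -2.52*m^2 - 10.2*m + 1.73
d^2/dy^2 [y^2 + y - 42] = 2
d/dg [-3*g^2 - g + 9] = -6*g - 1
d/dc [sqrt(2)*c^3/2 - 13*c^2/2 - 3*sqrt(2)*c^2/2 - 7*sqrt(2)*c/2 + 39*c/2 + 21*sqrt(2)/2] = 3*sqrt(2)*c^2/2 - 13*c - 3*sqrt(2)*c - 7*sqrt(2)/2 + 39/2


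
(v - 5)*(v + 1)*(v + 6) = v^3 + 2*v^2 - 29*v - 30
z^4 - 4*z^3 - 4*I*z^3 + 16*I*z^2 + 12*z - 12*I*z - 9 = (z - 3)*(z - 1)*(z - 3*I)*(z - I)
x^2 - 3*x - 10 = (x - 5)*(x + 2)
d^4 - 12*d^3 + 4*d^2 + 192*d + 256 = (d - 8)^2*(d + 2)^2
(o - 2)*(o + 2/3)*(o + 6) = o^3 + 14*o^2/3 - 28*o/3 - 8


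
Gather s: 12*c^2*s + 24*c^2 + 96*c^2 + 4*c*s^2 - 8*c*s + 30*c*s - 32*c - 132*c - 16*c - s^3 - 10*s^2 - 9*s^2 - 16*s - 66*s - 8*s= 120*c^2 - 180*c - s^3 + s^2*(4*c - 19) + s*(12*c^2 + 22*c - 90)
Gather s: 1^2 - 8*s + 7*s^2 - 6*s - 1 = 7*s^2 - 14*s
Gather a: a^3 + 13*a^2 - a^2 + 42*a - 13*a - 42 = a^3 + 12*a^2 + 29*a - 42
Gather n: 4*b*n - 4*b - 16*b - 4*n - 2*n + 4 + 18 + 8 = -20*b + n*(4*b - 6) + 30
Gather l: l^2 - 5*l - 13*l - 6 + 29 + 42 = l^2 - 18*l + 65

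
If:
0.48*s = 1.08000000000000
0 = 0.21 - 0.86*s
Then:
No Solution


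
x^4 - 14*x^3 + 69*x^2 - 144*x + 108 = (x - 6)*(x - 3)^2*(x - 2)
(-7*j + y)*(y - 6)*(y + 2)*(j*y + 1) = -7*j^2*y^3 + 28*j^2*y^2 + 84*j^2*y + j*y^4 - 4*j*y^3 - 19*j*y^2 + 28*j*y + 84*j + y^3 - 4*y^2 - 12*y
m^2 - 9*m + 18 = (m - 6)*(m - 3)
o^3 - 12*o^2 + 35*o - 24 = (o - 8)*(o - 3)*(o - 1)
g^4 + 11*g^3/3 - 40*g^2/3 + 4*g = g*(g - 2)*(g - 1/3)*(g + 6)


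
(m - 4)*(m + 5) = m^2 + m - 20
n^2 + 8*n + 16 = (n + 4)^2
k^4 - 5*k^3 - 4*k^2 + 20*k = k*(k - 5)*(k - 2)*(k + 2)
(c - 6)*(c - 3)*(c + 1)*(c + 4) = c^4 - 4*c^3 - 23*c^2 + 54*c + 72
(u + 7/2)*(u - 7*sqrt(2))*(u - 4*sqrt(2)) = u^3 - 11*sqrt(2)*u^2 + 7*u^2/2 - 77*sqrt(2)*u/2 + 56*u + 196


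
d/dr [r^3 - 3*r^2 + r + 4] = 3*r^2 - 6*r + 1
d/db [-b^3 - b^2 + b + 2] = -3*b^2 - 2*b + 1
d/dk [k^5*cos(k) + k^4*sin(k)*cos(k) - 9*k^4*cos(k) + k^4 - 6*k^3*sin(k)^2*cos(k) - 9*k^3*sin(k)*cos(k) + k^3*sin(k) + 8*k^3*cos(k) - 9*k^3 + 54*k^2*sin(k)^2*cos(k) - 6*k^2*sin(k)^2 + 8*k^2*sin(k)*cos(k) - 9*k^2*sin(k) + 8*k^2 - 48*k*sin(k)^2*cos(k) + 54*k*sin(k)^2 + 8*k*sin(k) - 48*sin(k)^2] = -k^5*sin(k) + 9*k^4*sin(k) + 5*k^4*cos(k) + k^4*cos(2*k) - 13*k^3*sin(k)/2 + 2*k^3*sin(2*k) - 9*k^3*sin(3*k)/2 - 35*k^3*cos(k) - 9*k^3*cos(2*k) + 4*k^3 - 21*k^2*sin(k)/2 - 39*k^2*sin(2*k)/2 + 81*k^2*sin(3*k)/2 + 21*k^2*cos(k)/2 + 8*k^2*cos(2*k) + 9*k^2*cos(3*k)/2 - 27*k^2 - 6*k*sin(k) + 62*k*sin(2*k) - 36*k*sin(3*k) + 35*k*cos(k) + 6*k*cos(2*k) - 27*k*cos(3*k) + 10*k + 8*sin(k) - 48*sin(2*k) - 12*cos(k) - 27*cos(2*k) + 12*cos(3*k) + 27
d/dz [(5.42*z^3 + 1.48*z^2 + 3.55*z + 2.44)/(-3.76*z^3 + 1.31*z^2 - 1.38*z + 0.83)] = (7.105427357601e-15*z^5 + 12.665*z^4 + 11.7368*z^3 + 34.3261*z^2 - 3.936*z + 6.3137)/(14.1376*z^6 - 9.8512*z^5 + 12.0937*z^4 - 9.8572*z^3 + 4.079*z^2 - 2.2908*z + 0.6889)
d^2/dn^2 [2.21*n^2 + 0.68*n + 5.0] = 4.42000000000000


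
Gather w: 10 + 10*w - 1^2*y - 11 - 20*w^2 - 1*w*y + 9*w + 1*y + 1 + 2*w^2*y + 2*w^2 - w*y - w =w^2*(2*y - 18) + w*(18 - 2*y)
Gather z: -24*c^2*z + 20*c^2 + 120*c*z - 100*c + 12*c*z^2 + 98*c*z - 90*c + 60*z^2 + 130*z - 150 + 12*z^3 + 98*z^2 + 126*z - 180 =20*c^2 - 190*c + 12*z^3 + z^2*(12*c + 158) + z*(-24*c^2 + 218*c + 256) - 330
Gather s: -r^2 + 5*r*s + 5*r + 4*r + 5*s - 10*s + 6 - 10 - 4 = -r^2 + 9*r + s*(5*r - 5) - 8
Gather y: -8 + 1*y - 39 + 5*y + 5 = 6*y - 42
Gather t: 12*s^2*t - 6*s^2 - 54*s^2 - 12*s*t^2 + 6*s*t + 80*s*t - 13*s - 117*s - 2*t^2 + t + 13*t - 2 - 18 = -60*s^2 - 130*s + t^2*(-12*s - 2) + t*(12*s^2 + 86*s + 14) - 20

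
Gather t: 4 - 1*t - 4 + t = 0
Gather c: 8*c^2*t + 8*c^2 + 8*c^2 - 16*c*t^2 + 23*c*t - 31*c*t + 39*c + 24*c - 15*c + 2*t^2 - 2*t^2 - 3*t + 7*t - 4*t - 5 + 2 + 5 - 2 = c^2*(8*t + 16) + c*(-16*t^2 - 8*t + 48)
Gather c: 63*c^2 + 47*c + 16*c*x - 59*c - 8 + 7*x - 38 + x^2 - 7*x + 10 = 63*c^2 + c*(16*x - 12) + x^2 - 36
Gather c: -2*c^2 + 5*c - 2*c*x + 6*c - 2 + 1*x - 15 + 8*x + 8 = -2*c^2 + c*(11 - 2*x) + 9*x - 9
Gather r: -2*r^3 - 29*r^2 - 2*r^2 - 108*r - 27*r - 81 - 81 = -2*r^3 - 31*r^2 - 135*r - 162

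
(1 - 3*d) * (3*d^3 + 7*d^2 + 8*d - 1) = -9*d^4 - 18*d^3 - 17*d^2 + 11*d - 1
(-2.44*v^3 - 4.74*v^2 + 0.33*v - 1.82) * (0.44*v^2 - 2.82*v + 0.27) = -1.0736*v^5 + 4.7952*v^4 + 12.8532*v^3 - 3.0112*v^2 + 5.2215*v - 0.4914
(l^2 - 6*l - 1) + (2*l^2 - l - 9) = 3*l^2 - 7*l - 10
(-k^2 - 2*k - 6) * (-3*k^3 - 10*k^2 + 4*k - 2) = 3*k^5 + 16*k^4 + 34*k^3 + 54*k^2 - 20*k + 12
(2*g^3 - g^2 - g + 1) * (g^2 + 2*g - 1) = 2*g^5 + 3*g^4 - 5*g^3 + 3*g - 1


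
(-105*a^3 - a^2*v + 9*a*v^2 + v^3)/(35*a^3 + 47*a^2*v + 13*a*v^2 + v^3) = (-3*a + v)/(a + v)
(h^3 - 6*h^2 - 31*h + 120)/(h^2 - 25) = (h^2 - 11*h + 24)/(h - 5)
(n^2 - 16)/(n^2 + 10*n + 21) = (n^2 - 16)/(n^2 + 10*n + 21)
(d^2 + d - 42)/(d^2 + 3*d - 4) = (d^2 + d - 42)/(d^2 + 3*d - 4)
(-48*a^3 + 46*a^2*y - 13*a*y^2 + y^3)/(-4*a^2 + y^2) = (24*a^2 - 11*a*y + y^2)/(2*a + y)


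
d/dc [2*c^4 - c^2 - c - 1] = 8*c^3 - 2*c - 1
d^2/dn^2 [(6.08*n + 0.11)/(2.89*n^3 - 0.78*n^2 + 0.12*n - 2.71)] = (304.684608*n^5 - 71.208444*n^4 - 0.786335999999991*n^3 + 572.045856*n^2 - 72.004146*n + 3.492564)/(24.137569*n^9 - 19.543914*n^8 + 8.281584*n^7 - 70.000149*n^6 + 36.997164*n^5 - 10.618956*n^4 + 65.197011*n^3 - 17.302266*n^2 + 2.643876*n - 19.902511)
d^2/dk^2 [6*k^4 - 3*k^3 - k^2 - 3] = 72*k^2 - 18*k - 2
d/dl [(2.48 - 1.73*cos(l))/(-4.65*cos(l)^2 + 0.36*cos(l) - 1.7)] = (8.0445*cos(l)^2 - 23.064*cos(l) - 2.0482)*sin(l)/(21.6225*cos(l)^4 - 3.348*cos(l)^3 + 15.9396*cos(l)^2 - 1.224*cos(l) + 2.89)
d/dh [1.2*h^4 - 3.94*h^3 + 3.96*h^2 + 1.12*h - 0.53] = 4.8*h^3 - 11.82*h^2 + 7.92*h + 1.12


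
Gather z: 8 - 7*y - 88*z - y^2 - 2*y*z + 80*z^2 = -y^2 - 7*y + 80*z^2 + z*(-2*y - 88) + 8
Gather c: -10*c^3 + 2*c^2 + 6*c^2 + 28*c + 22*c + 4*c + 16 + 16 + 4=-10*c^3 + 8*c^2 + 54*c + 36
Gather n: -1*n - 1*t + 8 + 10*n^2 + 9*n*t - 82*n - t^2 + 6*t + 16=10*n^2 + n*(9*t - 83) - t^2 + 5*t + 24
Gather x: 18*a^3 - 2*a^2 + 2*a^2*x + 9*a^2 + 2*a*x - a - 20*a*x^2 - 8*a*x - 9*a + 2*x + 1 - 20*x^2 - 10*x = 18*a^3 + 7*a^2 - 10*a + x^2*(-20*a - 20) + x*(2*a^2 - 6*a - 8) + 1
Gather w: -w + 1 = 1 - w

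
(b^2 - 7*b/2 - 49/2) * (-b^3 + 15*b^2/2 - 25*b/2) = -b^5 + 11*b^4 - 57*b^3/4 - 140*b^2 + 1225*b/4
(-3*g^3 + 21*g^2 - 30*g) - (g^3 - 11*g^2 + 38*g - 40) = -4*g^3 + 32*g^2 - 68*g + 40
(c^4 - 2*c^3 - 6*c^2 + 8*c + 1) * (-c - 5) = -c^5 - 3*c^4 + 16*c^3 + 22*c^2 - 41*c - 5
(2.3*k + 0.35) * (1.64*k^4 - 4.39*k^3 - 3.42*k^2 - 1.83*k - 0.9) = 3.772*k^5 - 9.523*k^4 - 9.4025*k^3 - 5.406*k^2 - 2.7105*k - 0.315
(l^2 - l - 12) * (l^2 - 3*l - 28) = l^4 - 4*l^3 - 37*l^2 + 64*l + 336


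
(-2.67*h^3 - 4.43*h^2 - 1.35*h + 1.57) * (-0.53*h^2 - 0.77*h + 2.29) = 1.4151*h^5 + 4.4038*h^4 - 1.9877*h^3 - 9.9373*h^2 - 4.3004*h + 3.5953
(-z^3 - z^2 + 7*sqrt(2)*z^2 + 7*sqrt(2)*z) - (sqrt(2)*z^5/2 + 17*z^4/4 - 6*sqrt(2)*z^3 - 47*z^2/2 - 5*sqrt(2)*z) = -sqrt(2)*z^5/2 - 17*z^4/4 - z^3 + 6*sqrt(2)*z^3 + 7*sqrt(2)*z^2 + 45*z^2/2 + 12*sqrt(2)*z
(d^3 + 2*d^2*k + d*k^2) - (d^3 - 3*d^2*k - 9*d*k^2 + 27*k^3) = 5*d^2*k + 10*d*k^2 - 27*k^3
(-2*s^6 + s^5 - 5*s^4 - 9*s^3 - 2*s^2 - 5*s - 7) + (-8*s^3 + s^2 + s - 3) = -2*s^6 + s^5 - 5*s^4 - 17*s^3 - s^2 - 4*s - 10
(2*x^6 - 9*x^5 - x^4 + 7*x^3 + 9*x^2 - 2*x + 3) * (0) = 0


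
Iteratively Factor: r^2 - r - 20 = (r + 4)*(r - 5)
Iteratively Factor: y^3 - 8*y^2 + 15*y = (y - 3)*(y^2 - 5*y) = y*(y - 3)*(y - 5)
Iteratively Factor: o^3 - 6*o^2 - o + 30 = (o + 2)*(o^2 - 8*o + 15) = (o - 3)*(o + 2)*(o - 5)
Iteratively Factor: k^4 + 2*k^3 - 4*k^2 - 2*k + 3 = (k - 1)*(k^3 + 3*k^2 - k - 3) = (k - 1)^2*(k^2 + 4*k + 3) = (k - 1)^2*(k + 3)*(k + 1)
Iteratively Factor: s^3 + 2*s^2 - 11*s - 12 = (s + 4)*(s^2 - 2*s - 3) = (s + 1)*(s + 4)*(s - 3)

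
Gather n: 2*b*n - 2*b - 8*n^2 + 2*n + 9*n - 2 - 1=-2*b - 8*n^2 + n*(2*b + 11) - 3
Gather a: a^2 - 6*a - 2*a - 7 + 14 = a^2 - 8*a + 7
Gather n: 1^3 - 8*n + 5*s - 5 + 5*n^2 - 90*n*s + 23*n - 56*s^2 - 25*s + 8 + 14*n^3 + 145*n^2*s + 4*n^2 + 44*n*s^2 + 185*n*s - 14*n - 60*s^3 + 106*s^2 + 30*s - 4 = 14*n^3 + n^2*(145*s + 9) + n*(44*s^2 + 95*s + 1) - 60*s^3 + 50*s^2 + 10*s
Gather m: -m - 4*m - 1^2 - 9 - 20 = -5*m - 30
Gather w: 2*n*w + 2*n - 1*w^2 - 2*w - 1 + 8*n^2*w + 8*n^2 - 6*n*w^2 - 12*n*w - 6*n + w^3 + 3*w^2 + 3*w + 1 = 8*n^2 - 4*n + w^3 + w^2*(2 - 6*n) + w*(8*n^2 - 10*n + 1)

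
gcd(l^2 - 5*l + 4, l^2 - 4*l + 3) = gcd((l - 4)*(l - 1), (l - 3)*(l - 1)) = l - 1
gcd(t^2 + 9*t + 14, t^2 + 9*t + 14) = t^2 + 9*t + 14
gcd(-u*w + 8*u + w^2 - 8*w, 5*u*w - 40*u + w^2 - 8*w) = w - 8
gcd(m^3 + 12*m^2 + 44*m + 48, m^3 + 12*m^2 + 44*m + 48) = m^3 + 12*m^2 + 44*m + 48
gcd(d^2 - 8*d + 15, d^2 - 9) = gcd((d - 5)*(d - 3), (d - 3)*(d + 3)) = d - 3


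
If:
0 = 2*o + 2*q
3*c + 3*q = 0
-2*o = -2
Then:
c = 1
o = 1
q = -1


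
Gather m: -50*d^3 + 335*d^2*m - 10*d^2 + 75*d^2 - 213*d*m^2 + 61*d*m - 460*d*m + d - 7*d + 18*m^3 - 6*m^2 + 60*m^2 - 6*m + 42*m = -50*d^3 + 65*d^2 - 6*d + 18*m^3 + m^2*(54 - 213*d) + m*(335*d^2 - 399*d + 36)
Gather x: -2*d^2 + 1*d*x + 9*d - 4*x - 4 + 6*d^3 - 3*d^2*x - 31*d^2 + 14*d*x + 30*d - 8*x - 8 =6*d^3 - 33*d^2 + 39*d + x*(-3*d^2 + 15*d - 12) - 12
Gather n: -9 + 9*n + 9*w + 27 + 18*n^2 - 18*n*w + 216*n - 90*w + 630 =18*n^2 + n*(225 - 18*w) - 81*w + 648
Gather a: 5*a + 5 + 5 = 5*a + 10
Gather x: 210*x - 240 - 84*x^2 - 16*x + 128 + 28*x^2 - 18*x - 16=-56*x^2 + 176*x - 128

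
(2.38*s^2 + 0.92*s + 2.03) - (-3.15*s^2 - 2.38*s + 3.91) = 5.53*s^2 + 3.3*s - 1.88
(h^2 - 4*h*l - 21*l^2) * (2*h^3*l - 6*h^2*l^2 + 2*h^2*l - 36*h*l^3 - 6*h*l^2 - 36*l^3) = 2*h^5*l - 14*h^4*l^2 + 2*h^4*l - 54*h^3*l^3 - 14*h^3*l^2 + 270*h^2*l^4 - 54*h^2*l^3 + 756*h*l^5 + 270*h*l^4 + 756*l^5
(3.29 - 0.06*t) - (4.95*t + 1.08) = 2.21 - 5.01*t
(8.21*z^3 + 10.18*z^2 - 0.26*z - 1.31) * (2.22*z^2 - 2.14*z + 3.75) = 18.2262*z^5 + 5.0302*z^4 + 8.4251*z^3 + 35.8232*z^2 + 1.8284*z - 4.9125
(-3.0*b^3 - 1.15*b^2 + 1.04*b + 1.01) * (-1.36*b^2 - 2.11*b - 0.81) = 4.08*b^5 + 7.894*b^4 + 3.4421*b^3 - 2.6365*b^2 - 2.9735*b - 0.8181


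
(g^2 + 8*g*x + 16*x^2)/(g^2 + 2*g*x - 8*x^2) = (-g - 4*x)/(-g + 2*x)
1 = 1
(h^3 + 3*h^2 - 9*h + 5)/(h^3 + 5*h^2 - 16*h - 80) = (h^2 - 2*h + 1)/(h^2 - 16)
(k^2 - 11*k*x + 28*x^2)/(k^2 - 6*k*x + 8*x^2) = (-k + 7*x)/(-k + 2*x)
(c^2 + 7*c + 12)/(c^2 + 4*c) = (c + 3)/c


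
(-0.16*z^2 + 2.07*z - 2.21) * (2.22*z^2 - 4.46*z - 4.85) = -0.3552*z^4 + 5.309*z^3 - 13.3624*z^2 - 0.182899999999998*z + 10.7185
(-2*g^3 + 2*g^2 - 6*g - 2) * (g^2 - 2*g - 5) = -2*g^5 + 6*g^4 + 34*g + 10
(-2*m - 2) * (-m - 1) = 2*m^2 + 4*m + 2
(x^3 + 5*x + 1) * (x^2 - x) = x^5 - x^4 + 5*x^3 - 4*x^2 - x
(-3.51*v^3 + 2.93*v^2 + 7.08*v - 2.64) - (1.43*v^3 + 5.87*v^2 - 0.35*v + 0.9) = -4.94*v^3 - 2.94*v^2 + 7.43*v - 3.54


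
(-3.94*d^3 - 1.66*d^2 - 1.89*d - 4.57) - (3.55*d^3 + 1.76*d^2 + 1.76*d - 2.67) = -7.49*d^3 - 3.42*d^2 - 3.65*d - 1.9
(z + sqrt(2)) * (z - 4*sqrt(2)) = z^2 - 3*sqrt(2)*z - 8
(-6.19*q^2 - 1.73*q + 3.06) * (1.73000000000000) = -10.7087*q^2 - 2.9929*q + 5.2938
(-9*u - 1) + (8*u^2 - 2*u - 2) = 8*u^2 - 11*u - 3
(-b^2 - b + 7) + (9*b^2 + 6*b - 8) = 8*b^2 + 5*b - 1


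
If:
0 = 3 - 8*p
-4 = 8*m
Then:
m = -1/2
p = 3/8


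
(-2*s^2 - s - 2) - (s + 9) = -2*s^2 - 2*s - 11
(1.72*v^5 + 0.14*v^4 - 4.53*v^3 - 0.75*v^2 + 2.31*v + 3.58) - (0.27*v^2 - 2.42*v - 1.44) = 1.72*v^5 + 0.14*v^4 - 4.53*v^3 - 1.02*v^2 + 4.73*v + 5.02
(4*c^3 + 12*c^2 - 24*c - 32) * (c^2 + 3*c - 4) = 4*c^5 + 24*c^4 - 4*c^3 - 152*c^2 + 128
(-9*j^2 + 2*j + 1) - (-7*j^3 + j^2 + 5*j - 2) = 7*j^3 - 10*j^2 - 3*j + 3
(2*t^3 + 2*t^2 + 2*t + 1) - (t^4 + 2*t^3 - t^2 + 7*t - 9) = -t^4 + 3*t^2 - 5*t + 10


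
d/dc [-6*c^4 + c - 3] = 1 - 24*c^3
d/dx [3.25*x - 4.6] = 3.25000000000000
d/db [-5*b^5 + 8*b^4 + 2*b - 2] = -25*b^4 + 32*b^3 + 2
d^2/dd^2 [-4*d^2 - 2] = -8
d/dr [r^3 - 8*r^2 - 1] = r*(3*r - 16)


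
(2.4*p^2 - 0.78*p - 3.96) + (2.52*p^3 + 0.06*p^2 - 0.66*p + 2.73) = 2.52*p^3 + 2.46*p^2 - 1.44*p - 1.23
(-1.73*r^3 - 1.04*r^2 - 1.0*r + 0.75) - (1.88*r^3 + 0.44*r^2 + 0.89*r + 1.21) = -3.61*r^3 - 1.48*r^2 - 1.89*r - 0.46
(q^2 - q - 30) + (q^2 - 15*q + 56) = 2*q^2 - 16*q + 26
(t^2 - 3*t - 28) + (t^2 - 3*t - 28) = 2*t^2 - 6*t - 56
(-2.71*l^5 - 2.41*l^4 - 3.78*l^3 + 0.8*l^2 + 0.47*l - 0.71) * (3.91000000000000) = -10.5961*l^5 - 9.4231*l^4 - 14.7798*l^3 + 3.128*l^2 + 1.8377*l - 2.7761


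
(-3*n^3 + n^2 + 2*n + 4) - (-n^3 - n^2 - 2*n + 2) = -2*n^3 + 2*n^2 + 4*n + 2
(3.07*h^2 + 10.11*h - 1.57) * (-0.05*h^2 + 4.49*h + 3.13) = -0.1535*h^4 + 13.2788*h^3 + 55.0815*h^2 + 24.595*h - 4.9141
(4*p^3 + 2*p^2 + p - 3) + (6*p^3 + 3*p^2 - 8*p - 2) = 10*p^3 + 5*p^2 - 7*p - 5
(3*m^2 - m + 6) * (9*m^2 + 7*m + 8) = 27*m^4 + 12*m^3 + 71*m^2 + 34*m + 48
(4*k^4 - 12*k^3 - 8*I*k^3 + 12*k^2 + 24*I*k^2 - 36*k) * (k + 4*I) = 4*k^5 - 12*k^4 + 8*I*k^4 + 44*k^3 - 24*I*k^3 - 132*k^2 + 48*I*k^2 - 144*I*k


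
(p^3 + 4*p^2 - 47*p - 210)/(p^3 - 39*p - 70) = (p + 6)/(p + 2)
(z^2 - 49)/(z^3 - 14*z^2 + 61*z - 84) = (z + 7)/(z^2 - 7*z + 12)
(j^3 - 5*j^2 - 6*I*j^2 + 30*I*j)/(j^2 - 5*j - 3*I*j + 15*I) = j*(j - 6*I)/(j - 3*I)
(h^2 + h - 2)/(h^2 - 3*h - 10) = (h - 1)/(h - 5)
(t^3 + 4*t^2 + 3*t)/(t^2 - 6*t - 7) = t*(t + 3)/(t - 7)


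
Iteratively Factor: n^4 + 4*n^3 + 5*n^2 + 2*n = (n + 1)*(n^3 + 3*n^2 + 2*n) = n*(n + 1)*(n^2 + 3*n + 2) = n*(n + 1)*(n + 2)*(n + 1)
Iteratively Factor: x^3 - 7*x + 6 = (x - 1)*(x^2 + x - 6) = (x - 2)*(x - 1)*(x + 3)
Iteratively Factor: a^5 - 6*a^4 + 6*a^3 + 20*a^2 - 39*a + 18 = (a - 1)*(a^4 - 5*a^3 + a^2 + 21*a - 18) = (a - 1)^2*(a^3 - 4*a^2 - 3*a + 18) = (a - 1)^2*(a + 2)*(a^2 - 6*a + 9) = (a - 3)*(a - 1)^2*(a + 2)*(a - 3)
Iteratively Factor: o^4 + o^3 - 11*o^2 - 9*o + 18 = (o + 2)*(o^3 - o^2 - 9*o + 9) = (o - 3)*(o + 2)*(o^2 + 2*o - 3) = (o - 3)*(o + 2)*(o + 3)*(o - 1)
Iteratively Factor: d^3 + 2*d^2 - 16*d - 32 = (d + 2)*(d^2 - 16) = (d - 4)*(d + 2)*(d + 4)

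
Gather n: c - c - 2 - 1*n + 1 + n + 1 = 0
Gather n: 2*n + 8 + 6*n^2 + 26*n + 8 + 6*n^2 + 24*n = 12*n^2 + 52*n + 16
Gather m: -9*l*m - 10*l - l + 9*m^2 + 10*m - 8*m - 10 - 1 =-11*l + 9*m^2 + m*(2 - 9*l) - 11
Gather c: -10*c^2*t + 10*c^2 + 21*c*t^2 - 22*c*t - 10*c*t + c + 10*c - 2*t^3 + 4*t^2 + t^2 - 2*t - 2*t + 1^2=c^2*(10 - 10*t) + c*(21*t^2 - 32*t + 11) - 2*t^3 + 5*t^2 - 4*t + 1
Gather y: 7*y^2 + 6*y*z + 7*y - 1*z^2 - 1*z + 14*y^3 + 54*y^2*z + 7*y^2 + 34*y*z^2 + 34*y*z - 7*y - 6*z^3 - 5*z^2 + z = 14*y^3 + y^2*(54*z + 14) + y*(34*z^2 + 40*z) - 6*z^3 - 6*z^2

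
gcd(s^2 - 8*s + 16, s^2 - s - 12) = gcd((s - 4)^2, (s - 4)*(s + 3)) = s - 4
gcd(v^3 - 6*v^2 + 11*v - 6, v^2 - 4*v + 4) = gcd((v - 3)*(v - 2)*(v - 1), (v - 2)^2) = v - 2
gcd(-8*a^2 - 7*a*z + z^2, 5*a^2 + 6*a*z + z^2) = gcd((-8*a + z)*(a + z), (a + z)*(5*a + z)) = a + z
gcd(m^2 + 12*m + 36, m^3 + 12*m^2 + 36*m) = m^2 + 12*m + 36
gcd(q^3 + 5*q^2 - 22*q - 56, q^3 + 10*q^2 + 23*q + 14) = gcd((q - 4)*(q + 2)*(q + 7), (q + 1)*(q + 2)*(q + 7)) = q^2 + 9*q + 14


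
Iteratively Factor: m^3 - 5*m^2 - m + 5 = (m + 1)*(m^2 - 6*m + 5) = (m - 5)*(m + 1)*(m - 1)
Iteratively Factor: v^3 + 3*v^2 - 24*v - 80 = (v - 5)*(v^2 + 8*v + 16) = (v - 5)*(v + 4)*(v + 4)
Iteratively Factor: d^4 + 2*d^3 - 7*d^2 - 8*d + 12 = (d - 1)*(d^3 + 3*d^2 - 4*d - 12) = (d - 1)*(d + 2)*(d^2 + d - 6) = (d - 1)*(d + 2)*(d + 3)*(d - 2)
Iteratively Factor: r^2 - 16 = (r - 4)*(r + 4)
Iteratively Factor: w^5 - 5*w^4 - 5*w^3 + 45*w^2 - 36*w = (w + 3)*(w^4 - 8*w^3 + 19*w^2 - 12*w) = (w - 4)*(w + 3)*(w^3 - 4*w^2 + 3*w) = (w - 4)*(w - 1)*(w + 3)*(w^2 - 3*w) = w*(w - 4)*(w - 1)*(w + 3)*(w - 3)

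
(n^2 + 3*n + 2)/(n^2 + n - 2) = (n + 1)/(n - 1)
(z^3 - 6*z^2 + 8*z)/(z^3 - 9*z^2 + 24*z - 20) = z*(z - 4)/(z^2 - 7*z + 10)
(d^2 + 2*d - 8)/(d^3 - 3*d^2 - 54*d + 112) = (d + 4)/(d^2 - d - 56)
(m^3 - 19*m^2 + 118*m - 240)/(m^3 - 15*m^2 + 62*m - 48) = (m - 5)/(m - 1)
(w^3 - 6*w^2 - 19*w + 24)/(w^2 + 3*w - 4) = (w^2 - 5*w - 24)/(w + 4)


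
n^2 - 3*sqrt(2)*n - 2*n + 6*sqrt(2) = (n - 2)*(n - 3*sqrt(2))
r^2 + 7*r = r*(r + 7)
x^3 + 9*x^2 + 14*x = x*(x + 2)*(x + 7)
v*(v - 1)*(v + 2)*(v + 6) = v^4 + 7*v^3 + 4*v^2 - 12*v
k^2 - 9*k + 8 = (k - 8)*(k - 1)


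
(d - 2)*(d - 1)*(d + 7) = d^3 + 4*d^2 - 19*d + 14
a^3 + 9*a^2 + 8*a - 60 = (a - 2)*(a + 5)*(a + 6)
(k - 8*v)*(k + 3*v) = k^2 - 5*k*v - 24*v^2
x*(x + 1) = x^2 + x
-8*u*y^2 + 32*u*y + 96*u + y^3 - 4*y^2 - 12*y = (-8*u + y)*(y - 6)*(y + 2)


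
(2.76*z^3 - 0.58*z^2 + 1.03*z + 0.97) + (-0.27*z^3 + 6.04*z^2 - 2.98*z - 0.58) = 2.49*z^3 + 5.46*z^2 - 1.95*z + 0.39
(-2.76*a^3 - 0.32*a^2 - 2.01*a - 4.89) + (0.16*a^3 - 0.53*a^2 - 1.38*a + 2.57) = -2.6*a^3 - 0.85*a^2 - 3.39*a - 2.32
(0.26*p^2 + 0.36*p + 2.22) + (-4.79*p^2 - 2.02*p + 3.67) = -4.53*p^2 - 1.66*p + 5.89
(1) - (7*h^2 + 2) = -7*h^2 - 1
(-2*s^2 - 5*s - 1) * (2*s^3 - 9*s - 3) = -4*s^5 - 10*s^4 + 16*s^3 + 51*s^2 + 24*s + 3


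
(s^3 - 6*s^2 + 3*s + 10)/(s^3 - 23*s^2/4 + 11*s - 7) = 4*(s^2 - 4*s - 5)/(4*s^2 - 15*s + 14)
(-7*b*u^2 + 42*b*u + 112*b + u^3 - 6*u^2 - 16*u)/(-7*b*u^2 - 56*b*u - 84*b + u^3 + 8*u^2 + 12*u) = (u - 8)/(u + 6)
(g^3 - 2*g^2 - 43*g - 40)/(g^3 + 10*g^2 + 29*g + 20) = (g - 8)/(g + 4)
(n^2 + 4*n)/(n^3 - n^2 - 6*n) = (n + 4)/(n^2 - n - 6)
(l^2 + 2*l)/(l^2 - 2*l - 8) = l/(l - 4)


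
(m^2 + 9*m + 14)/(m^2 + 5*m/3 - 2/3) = 3*(m + 7)/(3*m - 1)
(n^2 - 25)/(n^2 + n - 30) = (n + 5)/(n + 6)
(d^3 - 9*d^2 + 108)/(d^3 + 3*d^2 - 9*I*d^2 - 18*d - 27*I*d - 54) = (d^2 - 12*d + 36)/(d^2 - 9*I*d - 18)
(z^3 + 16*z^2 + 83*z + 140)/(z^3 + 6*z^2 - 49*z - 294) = (z^2 + 9*z + 20)/(z^2 - z - 42)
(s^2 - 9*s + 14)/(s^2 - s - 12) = (-s^2 + 9*s - 14)/(-s^2 + s + 12)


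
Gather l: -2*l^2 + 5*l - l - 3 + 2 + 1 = -2*l^2 + 4*l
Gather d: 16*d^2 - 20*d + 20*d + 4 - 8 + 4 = 16*d^2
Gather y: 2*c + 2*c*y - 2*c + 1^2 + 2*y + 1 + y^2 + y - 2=y^2 + y*(2*c + 3)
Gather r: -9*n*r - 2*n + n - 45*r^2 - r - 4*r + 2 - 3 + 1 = -n - 45*r^2 + r*(-9*n - 5)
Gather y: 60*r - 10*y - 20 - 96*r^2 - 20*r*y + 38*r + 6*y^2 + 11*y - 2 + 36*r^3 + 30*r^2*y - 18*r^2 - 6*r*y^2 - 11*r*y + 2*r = 36*r^3 - 114*r^2 + 100*r + y^2*(6 - 6*r) + y*(30*r^2 - 31*r + 1) - 22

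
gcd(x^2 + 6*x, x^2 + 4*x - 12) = x + 6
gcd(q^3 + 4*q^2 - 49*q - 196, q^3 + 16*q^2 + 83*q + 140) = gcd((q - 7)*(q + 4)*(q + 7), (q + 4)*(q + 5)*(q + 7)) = q^2 + 11*q + 28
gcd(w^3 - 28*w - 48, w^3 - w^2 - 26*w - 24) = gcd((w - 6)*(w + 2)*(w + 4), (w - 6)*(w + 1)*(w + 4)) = w^2 - 2*w - 24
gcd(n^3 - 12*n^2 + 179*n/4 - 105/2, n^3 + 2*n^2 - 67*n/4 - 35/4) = n - 7/2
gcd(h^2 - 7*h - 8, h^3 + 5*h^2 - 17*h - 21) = h + 1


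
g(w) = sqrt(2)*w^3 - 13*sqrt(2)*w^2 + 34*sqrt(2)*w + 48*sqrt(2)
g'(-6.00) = 421.44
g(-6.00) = -1187.94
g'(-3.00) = 196.58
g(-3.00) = -280.01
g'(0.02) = 47.35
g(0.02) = 68.84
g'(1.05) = 14.15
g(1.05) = 99.74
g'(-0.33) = 60.68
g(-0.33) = 49.96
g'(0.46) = 32.07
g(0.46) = 86.25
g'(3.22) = -26.33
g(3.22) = 79.30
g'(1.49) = 2.72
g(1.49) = 103.39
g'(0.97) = 16.41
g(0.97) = 98.52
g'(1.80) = -4.36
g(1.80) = 103.11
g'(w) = 3*sqrt(2)*w^2 - 26*sqrt(2)*w + 34*sqrt(2)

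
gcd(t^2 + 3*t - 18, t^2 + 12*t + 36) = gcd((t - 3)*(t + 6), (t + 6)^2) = t + 6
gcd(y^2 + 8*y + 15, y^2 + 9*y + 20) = y + 5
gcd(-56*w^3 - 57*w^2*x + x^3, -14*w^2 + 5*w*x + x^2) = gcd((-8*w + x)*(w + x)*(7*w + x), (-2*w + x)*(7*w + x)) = 7*w + x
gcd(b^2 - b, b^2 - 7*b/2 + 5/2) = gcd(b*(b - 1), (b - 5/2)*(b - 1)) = b - 1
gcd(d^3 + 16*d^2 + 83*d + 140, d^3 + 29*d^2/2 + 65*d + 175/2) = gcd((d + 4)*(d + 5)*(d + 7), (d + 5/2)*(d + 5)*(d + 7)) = d^2 + 12*d + 35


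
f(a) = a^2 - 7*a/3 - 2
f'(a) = 2*a - 7/3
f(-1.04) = 1.51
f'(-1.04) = -4.41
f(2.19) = -2.31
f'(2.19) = 2.05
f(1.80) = -2.96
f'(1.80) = 1.27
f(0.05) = -2.11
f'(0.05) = -2.23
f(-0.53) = -0.48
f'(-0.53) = -3.39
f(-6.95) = 62.52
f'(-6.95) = -16.23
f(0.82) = -3.24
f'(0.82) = -0.69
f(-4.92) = 33.69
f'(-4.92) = -12.17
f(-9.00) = 100.00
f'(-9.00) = -20.33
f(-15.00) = 258.00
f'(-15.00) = -32.33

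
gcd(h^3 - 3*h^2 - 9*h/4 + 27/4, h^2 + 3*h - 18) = h - 3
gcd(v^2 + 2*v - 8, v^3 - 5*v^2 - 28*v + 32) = v + 4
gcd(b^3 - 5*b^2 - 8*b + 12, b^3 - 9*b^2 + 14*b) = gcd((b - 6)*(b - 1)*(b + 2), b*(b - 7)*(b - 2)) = 1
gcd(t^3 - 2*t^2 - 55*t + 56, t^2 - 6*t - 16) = t - 8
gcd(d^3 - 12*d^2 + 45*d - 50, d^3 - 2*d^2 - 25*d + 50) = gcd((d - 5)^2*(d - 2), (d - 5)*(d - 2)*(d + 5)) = d^2 - 7*d + 10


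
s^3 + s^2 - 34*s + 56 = (s - 4)*(s - 2)*(s + 7)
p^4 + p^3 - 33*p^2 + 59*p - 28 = (p - 4)*(p - 1)^2*(p + 7)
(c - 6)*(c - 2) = c^2 - 8*c + 12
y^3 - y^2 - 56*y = y*(y - 8)*(y + 7)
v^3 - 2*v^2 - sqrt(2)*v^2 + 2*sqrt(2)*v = v*(v - 2)*(v - sqrt(2))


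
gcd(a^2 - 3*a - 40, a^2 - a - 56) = a - 8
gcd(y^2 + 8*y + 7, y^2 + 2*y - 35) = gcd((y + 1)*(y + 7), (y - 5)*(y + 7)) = y + 7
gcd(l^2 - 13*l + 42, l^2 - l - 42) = l - 7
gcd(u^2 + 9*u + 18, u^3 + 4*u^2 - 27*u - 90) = u^2 + 9*u + 18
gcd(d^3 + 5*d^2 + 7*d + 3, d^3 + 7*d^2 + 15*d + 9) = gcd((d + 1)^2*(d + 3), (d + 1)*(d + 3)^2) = d^2 + 4*d + 3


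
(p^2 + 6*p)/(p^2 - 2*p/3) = 3*(p + 6)/(3*p - 2)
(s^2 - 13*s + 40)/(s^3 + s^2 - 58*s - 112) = (s - 5)/(s^2 + 9*s + 14)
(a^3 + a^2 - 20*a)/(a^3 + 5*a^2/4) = 4*(a^2 + a - 20)/(a*(4*a + 5))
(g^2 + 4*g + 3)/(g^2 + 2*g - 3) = (g + 1)/(g - 1)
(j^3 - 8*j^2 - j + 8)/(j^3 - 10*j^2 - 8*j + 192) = (j^2 - 1)/(j^2 - 2*j - 24)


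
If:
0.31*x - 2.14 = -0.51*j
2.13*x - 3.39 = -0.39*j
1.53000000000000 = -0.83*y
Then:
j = 3.63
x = 0.93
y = -1.84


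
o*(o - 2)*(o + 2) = o^3 - 4*o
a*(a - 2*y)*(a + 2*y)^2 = a^4 + 2*a^3*y - 4*a^2*y^2 - 8*a*y^3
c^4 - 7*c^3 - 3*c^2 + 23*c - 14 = (c - 7)*(c - 1)^2*(c + 2)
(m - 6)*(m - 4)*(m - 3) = m^3 - 13*m^2 + 54*m - 72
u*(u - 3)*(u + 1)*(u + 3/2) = u^4 - u^3/2 - 6*u^2 - 9*u/2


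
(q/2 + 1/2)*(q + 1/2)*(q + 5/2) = q^3/2 + 2*q^2 + 17*q/8 + 5/8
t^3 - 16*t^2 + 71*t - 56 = (t - 8)*(t - 7)*(t - 1)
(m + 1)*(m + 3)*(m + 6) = m^3 + 10*m^2 + 27*m + 18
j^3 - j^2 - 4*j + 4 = (j - 2)*(j - 1)*(j + 2)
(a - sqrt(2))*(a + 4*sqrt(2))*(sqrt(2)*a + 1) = sqrt(2)*a^3 + 7*a^2 - 5*sqrt(2)*a - 8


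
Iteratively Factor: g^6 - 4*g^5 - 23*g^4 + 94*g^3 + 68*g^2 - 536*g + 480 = (g - 2)*(g^5 - 2*g^4 - 27*g^3 + 40*g^2 + 148*g - 240) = (g - 2)*(g + 3)*(g^4 - 5*g^3 - 12*g^2 + 76*g - 80) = (g - 5)*(g - 2)*(g + 3)*(g^3 - 12*g + 16) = (g - 5)*(g - 2)^2*(g + 3)*(g^2 + 2*g - 8) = (g - 5)*(g - 2)^2*(g + 3)*(g + 4)*(g - 2)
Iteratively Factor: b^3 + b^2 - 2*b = (b - 1)*(b^2 + 2*b) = (b - 1)*(b + 2)*(b)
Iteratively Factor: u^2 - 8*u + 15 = (u - 3)*(u - 5)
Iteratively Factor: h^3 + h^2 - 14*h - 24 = (h + 2)*(h^2 - h - 12) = (h + 2)*(h + 3)*(h - 4)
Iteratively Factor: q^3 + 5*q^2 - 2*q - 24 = (q + 4)*(q^2 + q - 6) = (q - 2)*(q + 4)*(q + 3)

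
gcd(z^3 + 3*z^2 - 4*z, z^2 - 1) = z - 1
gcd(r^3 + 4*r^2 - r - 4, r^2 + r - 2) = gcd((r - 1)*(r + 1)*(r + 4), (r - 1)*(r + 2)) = r - 1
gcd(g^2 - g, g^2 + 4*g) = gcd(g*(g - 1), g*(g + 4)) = g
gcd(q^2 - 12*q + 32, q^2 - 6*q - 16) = q - 8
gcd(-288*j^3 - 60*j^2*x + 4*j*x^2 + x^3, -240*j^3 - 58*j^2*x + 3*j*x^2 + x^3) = -48*j^2 - 2*j*x + x^2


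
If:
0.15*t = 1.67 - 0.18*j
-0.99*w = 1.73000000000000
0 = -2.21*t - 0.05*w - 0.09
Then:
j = 9.28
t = -0.00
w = -1.75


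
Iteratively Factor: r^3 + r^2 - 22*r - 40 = (r + 4)*(r^2 - 3*r - 10) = (r - 5)*(r + 4)*(r + 2)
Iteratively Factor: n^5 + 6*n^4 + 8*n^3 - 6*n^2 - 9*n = (n + 1)*(n^4 + 5*n^3 + 3*n^2 - 9*n) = (n + 1)*(n + 3)*(n^3 + 2*n^2 - 3*n) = n*(n + 1)*(n + 3)*(n^2 + 2*n - 3) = n*(n - 1)*(n + 1)*(n + 3)*(n + 3)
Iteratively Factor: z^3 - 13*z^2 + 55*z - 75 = (z - 5)*(z^2 - 8*z + 15) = (z - 5)*(z - 3)*(z - 5)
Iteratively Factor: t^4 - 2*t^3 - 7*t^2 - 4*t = (t + 1)*(t^3 - 3*t^2 - 4*t) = (t + 1)^2*(t^2 - 4*t) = t*(t + 1)^2*(t - 4)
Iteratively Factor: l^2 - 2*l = (l - 2)*(l)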